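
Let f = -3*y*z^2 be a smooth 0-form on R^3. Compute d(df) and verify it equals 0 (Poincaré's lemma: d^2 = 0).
d(df) = 0

Step 1: df = sum_i (∂f/∂x_i) dx_i = (0) dx + (-3*z^2) dy + (-6*y*z) dz.
Step 2: Apply d again. Using the 1-form formula, the coefficient of dx ∧ dy in d(df) is ∂^2 f/∂x ∂y - ∂^2 f/∂y ∂x = (0) - (0) = 0 (equality of mixed partials for smooth f).
Similarly for dx ∧ dz and dy ∧ dz — all coefficients vanish. So d(df) = 0.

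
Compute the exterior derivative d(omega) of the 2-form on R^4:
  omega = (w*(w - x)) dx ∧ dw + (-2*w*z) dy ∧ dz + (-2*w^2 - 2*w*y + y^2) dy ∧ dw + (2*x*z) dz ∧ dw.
d(omega) = (-2*z) dy ∧ dz ∧ dw + (2*z) dx ∧ dz ∧ dw

For a 2-form omega = sum_{i<j} g_{ij} dx_i ∧ dx_j, the exterior derivative is
  d(omega) = sum_{i<j} d(g_{ij}) ∧ dx_i ∧ dx_j = sum_{i<j, k} (∂g_{ij}/∂x_k) dx_k ∧ dx_i ∧ dx_j.
Expand each term, using dx_k ∧ dx_i ∧ dx_j = sgn(permutation) dx_{(a)} ∧ dx_{(b)} ∧ dx_{(c)} with (a < b < c) sorted:
  d(-2*w*z) includes (∂/∂w)(-2*w*z) dw = (-2*z) dw, which multiplied by dy ∧ dz gives (-2*z) dy ∧ dz ∧ dw
  d(2*x*z) includes (∂/∂x)(2*x*z) dx = (2*z) dx, which multiplied by dz ∧ dw gives (2*z) dx ∧ dz ∧ dw
Collecting like 3-forms: d(omega) = (-2*z) dy ∧ dz ∧ dw + (2*z) dx ∧ dz ∧ dw.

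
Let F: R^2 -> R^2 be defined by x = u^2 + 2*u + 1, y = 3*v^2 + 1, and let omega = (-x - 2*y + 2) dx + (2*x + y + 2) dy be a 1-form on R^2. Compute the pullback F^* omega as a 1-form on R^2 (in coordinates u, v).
F^* omega = (-2*u^3 - 6*u^2 - 12*u*v^2 - 6*u - 12*v^2 - 2) du + (6*v*(2*u^2 + 4*u + 3*v^2 + 5)) dv

Using F^*(f dg) = (f ∘ F) d(g ∘ F), substitute each coordinate x_i by F_i(u, v) in f_i, and replace dx_i by d F_i = (∂F_i/∂u) du + (∂F_i/∂v) dv.
  For the x component: f_1(F) = -u^2 - 2*u - 6*v^2 - 1; d F_1 = (2*u + 2) du + (0) dv
  For the y component: f_2(F) = 2*u^2 + 4*u + 3*v^2 + 5; d F_2 = (0) du + (6*v) dv
Combining and collecting du, dv coefficients:
  coeff of du: -2*u^3 - 6*u^2 - 12*u*v^2 - 6*u - 12*v^2 - 2
  coeff of dv: 6*v*(2*u^2 + 4*u + 3*v^2 + 5)
F^* omega = (-2*u^3 - 6*u^2 - 12*u*v^2 - 6*u - 12*v^2 - 2) du + (6*v*(2*u^2 + 4*u + 3*v^2 + 5)) dv.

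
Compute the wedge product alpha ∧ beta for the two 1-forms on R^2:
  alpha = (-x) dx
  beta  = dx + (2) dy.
alpha ∧ beta = (-2*x) dx ∧ dy

Distribute the wedge, using dx_i ∧ dx_j = -dx_j ∧ dx_i and dx_i ∧ dx_i = 0. For each pair (i, j) with i < j, the coefficient of dx_i ∧ dx_j in alpha ∧ beta is (alpha_i * beta_j - alpha_j * beta_i). Collecting: alpha ∧ beta = (-2*x) dx ∧ dy.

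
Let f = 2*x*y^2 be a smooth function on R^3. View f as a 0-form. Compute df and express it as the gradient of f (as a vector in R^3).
df = (2*y^2) dx + (4*x*y) dy + (0) dz; grad f = (2*y^2, 4*x*y, 0)

For a 0-form f, d f = (∂f/∂x) dx + (∂f/∂y) dy + (∂f/∂z) dz. The components of the vector representation are exactly the entries of grad f in Cartesian coordinates:
  ∂f/∂x = 2*y^2
  ∂f/∂y = 4*x*y
  ∂f/∂z = 0.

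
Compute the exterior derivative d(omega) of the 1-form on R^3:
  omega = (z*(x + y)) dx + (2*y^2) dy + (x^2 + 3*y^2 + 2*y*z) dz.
d(omega) = (-z) dx ∧ dy + (x - y) dx ∧ dz + (6*y + 2*z) dy ∧ dz

For a 1-form omega = sum_i f_i dx_i, the exterior derivative is
  d(omega) = sum_{i < j} (∂f_j/∂x_i - ∂f_i/∂x_j) dx_i ∧ dx_j.
  coefficient of dx ∧ dy: ∂f_2/∂x - ∂f_1/∂y = ∂(2*y^2)/∂x - ∂(z*(x + y))/∂y = -z
  coefficient of dx ∧ dz: ∂f_3/∂x - ∂f_1/∂z = ∂(x^2 + 3*y^2 + 2*y*z)/∂x - ∂(z*(x + y))/∂z = x - y
  coefficient of dy ∧ dz: ∂f_3/∂y - ∂f_2/∂z = ∂(x^2 + 3*y^2 + 2*y*z)/∂y - ∂(2*y^2)/∂z = 6*y + 2*z
Assembling: d(omega) = (-z) dx ∧ dy + (x - y) dx ∧ dz + (6*y + 2*z) dy ∧ dz.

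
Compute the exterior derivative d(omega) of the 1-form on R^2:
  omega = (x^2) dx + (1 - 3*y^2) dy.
d(omega) = 0

For a 1-form omega = sum_i f_i dx_i, the exterior derivative is
  d(omega) = sum_{i < j} (∂f_j/∂x_i - ∂f_i/∂x_j) dx_i ∧ dx_j.

Assembling: d(omega) = 0.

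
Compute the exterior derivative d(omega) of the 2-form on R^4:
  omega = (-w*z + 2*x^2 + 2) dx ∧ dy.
d(omega) = (-w) dx ∧ dy ∧ dz + (-z) dx ∧ dy ∧ dw

For a 2-form omega = sum_{i<j} g_{ij} dx_i ∧ dx_j, the exterior derivative is
  d(omega) = sum_{i<j} d(g_{ij}) ∧ dx_i ∧ dx_j = sum_{i<j, k} (∂g_{ij}/∂x_k) dx_k ∧ dx_i ∧ dx_j.
Expand each term, using dx_k ∧ dx_i ∧ dx_j = sgn(permutation) dx_{(a)} ∧ dx_{(b)} ∧ dx_{(c)} with (a < b < c) sorted:
  d(-w*z + 2*x^2 + 2) includes (∂/∂z)(-w*z + 2*x^2 + 2) dz = (-w) dz, which multiplied by dx ∧ dy gives (-w) dx ∧ dy ∧ dz
  d(-w*z + 2*x^2 + 2) includes (∂/∂w)(-w*z + 2*x^2 + 2) dw = (-z) dw, which multiplied by dx ∧ dy gives (-z) dx ∧ dy ∧ dw
Collecting like 3-forms: d(omega) = (-w) dx ∧ dy ∧ dz + (-z) dx ∧ dy ∧ dw.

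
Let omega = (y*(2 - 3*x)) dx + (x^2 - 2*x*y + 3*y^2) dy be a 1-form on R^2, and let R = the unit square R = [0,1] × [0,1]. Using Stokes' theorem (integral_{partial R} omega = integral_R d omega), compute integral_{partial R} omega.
integral_(partial R) omega = -1/2

Stokes: integral_partial_R omega = integral_R d omega with d omega = (∂Q/∂x - ∂P/∂y) dx ∧ dy.
  ∂Q/∂x = 2*x - 2*y
  ∂P/∂y = 2 - 3*x
  integrand = ∂Q/∂x - ∂P/∂y = 5*x - 2*y - 2.
Integrating over R: integral_0^1 integral_0^1 (5*x - 2*y - 2) dx dy = -1/2.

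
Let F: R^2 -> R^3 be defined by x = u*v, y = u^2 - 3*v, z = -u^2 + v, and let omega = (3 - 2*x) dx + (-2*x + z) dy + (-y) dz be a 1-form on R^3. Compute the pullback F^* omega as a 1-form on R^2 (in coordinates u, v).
F^* omega = (v*(-4*u^2 - 2*u*v - 4*u + 3)) du + (u*(-2*u*v + 2*u + 6*v + 3)) dv

Using F^*(f dg) = (f ∘ F) d(g ∘ F), substitute each coordinate x_i by F_i(u, v) in f_i, and replace dx_i by d F_i = (∂F_i/∂u) du + (∂F_i/∂v) dv.
  For the x component: f_1(F) = -2*u*v + 3; d F_1 = (v) du + (u) dv
  For the y component: f_2(F) = -u^2 - 2*u*v + v; d F_2 = (2*u) du + (-3) dv
  For the z component: f_3(F) = -u^2 + 3*v; d F_3 = (-2*u) du + (1) dv
Combining and collecting du, dv coefficients:
  coeff of du: v*(-4*u^2 - 2*u*v - 4*u + 3)
  coeff of dv: u*(-2*u*v + 2*u + 6*v + 3)
F^* omega = (v*(-4*u^2 - 2*u*v - 4*u + 3)) du + (u*(-2*u*v + 2*u + 6*v + 3)) dv.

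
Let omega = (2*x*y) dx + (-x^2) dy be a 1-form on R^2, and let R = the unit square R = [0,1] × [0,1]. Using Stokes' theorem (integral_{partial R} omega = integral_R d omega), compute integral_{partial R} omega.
integral_(partial R) omega = -2

Stokes: integral_partial_R omega = integral_R d omega with d omega = (∂Q/∂x - ∂P/∂y) dx ∧ dy.
  ∂Q/∂x = -2*x
  ∂P/∂y = 2*x
  integrand = ∂Q/∂x - ∂P/∂y = -4*x.
Integrating over R: integral_0^1 integral_0^1 (-4*x) dx dy = -2.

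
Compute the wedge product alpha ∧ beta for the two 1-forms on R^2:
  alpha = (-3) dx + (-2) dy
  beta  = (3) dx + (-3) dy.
alpha ∧ beta = (15) dx ∧ dy

Distribute the wedge, using dx_i ∧ dx_j = -dx_j ∧ dx_i and dx_i ∧ dx_i = 0. For each pair (i, j) with i < j, the coefficient of dx_i ∧ dx_j in alpha ∧ beta is (alpha_i * beta_j - alpha_j * beta_i). Collecting: alpha ∧ beta = (15) dx ∧ dy.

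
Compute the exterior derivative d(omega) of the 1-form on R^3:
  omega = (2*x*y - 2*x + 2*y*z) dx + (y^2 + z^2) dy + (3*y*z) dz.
d(omega) = (-2*x - 2*z) dx ∧ dy + (-2*y) dx ∧ dz + (z) dy ∧ dz

For a 1-form omega = sum_i f_i dx_i, the exterior derivative is
  d(omega) = sum_{i < j} (∂f_j/∂x_i - ∂f_i/∂x_j) dx_i ∧ dx_j.
  coefficient of dx ∧ dy: ∂f_2/∂x - ∂f_1/∂y = ∂(y^2 + z^2)/∂x - ∂(2*x*y - 2*x + 2*y*z)/∂y = -2*x - 2*z
  coefficient of dx ∧ dz: ∂f_3/∂x - ∂f_1/∂z = ∂(3*y*z)/∂x - ∂(2*x*y - 2*x + 2*y*z)/∂z = -2*y
  coefficient of dy ∧ dz: ∂f_3/∂y - ∂f_2/∂z = ∂(3*y*z)/∂y - ∂(y^2 + z^2)/∂z = z
Assembling: d(omega) = (-2*x - 2*z) dx ∧ dy + (-2*y) dx ∧ dz + (z) dy ∧ dz.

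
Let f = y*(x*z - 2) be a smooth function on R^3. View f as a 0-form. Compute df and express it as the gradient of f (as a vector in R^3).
df = (y*z) dx + (x*z - 2) dy + (x*y) dz; grad f = (y*z, x*z - 2, x*y)

For a 0-form f, d f = (∂f/∂x) dx + (∂f/∂y) dy + (∂f/∂z) dz. The components of the vector representation are exactly the entries of grad f in Cartesian coordinates:
  ∂f/∂x = y*z
  ∂f/∂y = x*z - 2
  ∂f/∂z = x*y.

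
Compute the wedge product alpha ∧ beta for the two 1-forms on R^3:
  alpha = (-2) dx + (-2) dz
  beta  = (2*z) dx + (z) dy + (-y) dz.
alpha ∧ beta = (-2*z) dx ∧ dy + (2*y + 4*z) dx ∧ dz + (2*z) dy ∧ dz

Distribute the wedge, using dx_i ∧ dx_j = -dx_j ∧ dx_i and dx_i ∧ dx_i = 0. For each pair (i, j) with i < j, the coefficient of dx_i ∧ dx_j in alpha ∧ beta is (alpha_i * beta_j - alpha_j * beta_i). Collecting: alpha ∧ beta = (-2*z) dx ∧ dy + (2*y + 4*z) dx ∧ dz + (2*z) dy ∧ dz.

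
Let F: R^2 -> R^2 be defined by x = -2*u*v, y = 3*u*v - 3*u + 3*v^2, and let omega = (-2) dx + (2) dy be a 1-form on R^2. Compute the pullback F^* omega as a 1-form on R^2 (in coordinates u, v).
F^* omega = (10*v - 6) du + (10*u + 12*v) dv

Using F^*(f dg) = (f ∘ F) d(g ∘ F), substitute each coordinate x_i by F_i(u, v) in f_i, and replace dx_i by d F_i = (∂F_i/∂u) du + (∂F_i/∂v) dv.
  For the x component: f_1(F) = -2; d F_1 = (-2*v) du + (-2*u) dv
  For the y component: f_2(F) = 2; d F_2 = (3*v - 3) du + (3*u + 6*v) dv
Combining and collecting du, dv coefficients:
  coeff of du: 10*v - 6
  coeff of dv: 10*u + 12*v
F^* omega = (10*v - 6) du + (10*u + 12*v) dv.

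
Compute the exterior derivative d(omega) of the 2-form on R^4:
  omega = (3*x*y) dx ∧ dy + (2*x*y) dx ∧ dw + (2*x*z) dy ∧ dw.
d(omega) = (-2*x + 2*z) dx ∧ dy ∧ dw + (-2*x) dy ∧ dz ∧ dw

For a 2-form omega = sum_{i<j} g_{ij} dx_i ∧ dx_j, the exterior derivative is
  d(omega) = sum_{i<j} d(g_{ij}) ∧ dx_i ∧ dx_j = sum_{i<j, k} (∂g_{ij}/∂x_k) dx_k ∧ dx_i ∧ dx_j.
Expand each term, using dx_k ∧ dx_i ∧ dx_j = sgn(permutation) dx_{(a)} ∧ dx_{(b)} ∧ dx_{(c)} with (a < b < c) sorted:
  d(2*x*y) includes (∂/∂y)(2*x*y) dy = (2*x) dy, which multiplied by dx ∧ dw gives (-2*x) dx ∧ dy ∧ dw
  d(2*x*z) includes (∂/∂x)(2*x*z) dx = (2*z) dx, which multiplied by dy ∧ dw gives (2*z) dx ∧ dy ∧ dw
  d(2*x*z) includes (∂/∂z)(2*x*z) dz = (2*x) dz, which multiplied by dy ∧ dw gives (-2*x) dy ∧ dz ∧ dw
Collecting like 3-forms: d(omega) = (-2*x + 2*z) dx ∧ dy ∧ dw + (-2*x) dy ∧ dz ∧ dw.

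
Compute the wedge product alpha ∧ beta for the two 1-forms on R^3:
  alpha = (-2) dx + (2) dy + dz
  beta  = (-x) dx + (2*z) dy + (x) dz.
alpha ∧ beta = (2*x - 4*z) dx ∧ dy + (-x) dx ∧ dz + (2*x - 2*z) dy ∧ dz

Distribute the wedge, using dx_i ∧ dx_j = -dx_j ∧ dx_i and dx_i ∧ dx_i = 0. For each pair (i, j) with i < j, the coefficient of dx_i ∧ dx_j in alpha ∧ beta is (alpha_i * beta_j - alpha_j * beta_i). Collecting: alpha ∧ beta = (2*x - 4*z) dx ∧ dy + (-x) dx ∧ dz + (2*x - 2*z) dy ∧ dz.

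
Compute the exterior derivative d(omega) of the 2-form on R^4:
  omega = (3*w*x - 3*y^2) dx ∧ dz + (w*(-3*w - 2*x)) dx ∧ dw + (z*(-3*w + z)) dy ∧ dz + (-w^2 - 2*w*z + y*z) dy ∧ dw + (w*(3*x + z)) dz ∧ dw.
d(omega) = (6*y) dx ∧ dy ∧ dz + (3*w + 3*x) dx ∧ dz ∧ dw + (2*w - y - 3*z) dy ∧ dz ∧ dw

For a 2-form omega = sum_{i<j} g_{ij} dx_i ∧ dx_j, the exterior derivative is
  d(omega) = sum_{i<j} d(g_{ij}) ∧ dx_i ∧ dx_j = sum_{i<j, k} (∂g_{ij}/∂x_k) dx_k ∧ dx_i ∧ dx_j.
Expand each term, using dx_k ∧ dx_i ∧ dx_j = sgn(permutation) dx_{(a)} ∧ dx_{(b)} ∧ dx_{(c)} with (a < b < c) sorted:
  d(3*w*x - 3*y^2) includes (∂/∂y)(3*w*x - 3*y^2) dy = (-6*y) dy, which multiplied by dx ∧ dz gives (6*y) dx ∧ dy ∧ dz
  d(3*w*x - 3*y^2) includes (∂/∂w)(3*w*x - 3*y^2) dw = (3*x) dw, which multiplied by dx ∧ dz gives (3*x) dx ∧ dz ∧ dw
  d(z*(-3*w + z)) includes (∂/∂w)(z*(-3*w + z)) dw = (-3*z) dw, which multiplied by dy ∧ dz gives (-3*z) dy ∧ dz ∧ dw
  d(-w^2 - 2*w*z + y*z) includes (∂/∂z)(-w^2 - 2*w*z + y*z) dz = (-2*w + y) dz, which multiplied by dy ∧ dw gives (2*w - y) dy ∧ dz ∧ dw
  d(w*(3*x + z)) includes (∂/∂x)(w*(3*x + z)) dx = (3*w) dx, which multiplied by dz ∧ dw gives (3*w) dx ∧ dz ∧ dw
Collecting like 3-forms: d(omega) = (6*y) dx ∧ dy ∧ dz + (3*w + 3*x) dx ∧ dz ∧ dw + (2*w - y - 3*z) dy ∧ dz ∧ dw.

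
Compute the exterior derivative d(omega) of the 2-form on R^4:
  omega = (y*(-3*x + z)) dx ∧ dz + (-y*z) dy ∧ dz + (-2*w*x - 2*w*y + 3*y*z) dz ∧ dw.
d(omega) = (3*x - z) dx ∧ dy ∧ dz + (-2*w) dx ∧ dz ∧ dw + (-2*w + 3*z) dy ∧ dz ∧ dw

For a 2-form omega = sum_{i<j} g_{ij} dx_i ∧ dx_j, the exterior derivative is
  d(omega) = sum_{i<j} d(g_{ij}) ∧ dx_i ∧ dx_j = sum_{i<j, k} (∂g_{ij}/∂x_k) dx_k ∧ dx_i ∧ dx_j.
Expand each term, using dx_k ∧ dx_i ∧ dx_j = sgn(permutation) dx_{(a)} ∧ dx_{(b)} ∧ dx_{(c)} with (a < b < c) sorted:
  d(y*(-3*x + z)) includes (∂/∂y)(y*(-3*x + z)) dy = (-3*x + z) dy, which multiplied by dx ∧ dz gives (3*x - z) dx ∧ dy ∧ dz
  d(-2*w*x - 2*w*y + 3*y*z) includes (∂/∂x)(-2*w*x - 2*w*y + 3*y*z) dx = (-2*w) dx, which multiplied by dz ∧ dw gives (-2*w) dx ∧ dz ∧ dw
  d(-2*w*x - 2*w*y + 3*y*z) includes (∂/∂y)(-2*w*x - 2*w*y + 3*y*z) dy = (-2*w + 3*z) dy, which multiplied by dz ∧ dw gives (-2*w + 3*z) dy ∧ dz ∧ dw
Collecting like 3-forms: d(omega) = (3*x - z) dx ∧ dy ∧ dz + (-2*w) dx ∧ dz ∧ dw + (-2*w + 3*z) dy ∧ dz ∧ dw.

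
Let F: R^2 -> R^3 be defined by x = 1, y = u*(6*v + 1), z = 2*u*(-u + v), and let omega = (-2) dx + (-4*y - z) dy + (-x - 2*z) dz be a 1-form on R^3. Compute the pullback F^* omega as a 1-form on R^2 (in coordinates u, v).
F^* omega = (-16*u^3 + 36*u^2*v + 2*u^2 - 164*u*v^2 - 50*u*v - 2*v) du + (2*u*(10*u^2 - 82*u*v - 12*u - 1)) dv

Using F^*(f dg) = (f ∘ F) d(g ∘ F), substitute each coordinate x_i by F_i(u, v) in f_i, and replace dx_i by d F_i = (∂F_i/∂u) du + (∂F_i/∂v) dv.
  For the x component: f_1(F) = -2; d F_1 = (0) du + (0) dv
  For the y component: f_2(F) = 2*u*(u - 13*v - 2); d F_2 = (6*v + 1) du + (6*u) dv
  For the z component: f_3(F) = 4*u^2 - 4*u*v - 1; d F_3 = (-4*u + 2*v) du + (2*u) dv
Combining and collecting du, dv coefficients:
  coeff of du: -16*u^3 + 36*u^2*v + 2*u^2 - 164*u*v^2 - 50*u*v - 2*v
  coeff of dv: 2*u*(10*u^2 - 82*u*v - 12*u - 1)
F^* omega = (-16*u^3 + 36*u^2*v + 2*u^2 - 164*u*v^2 - 50*u*v - 2*v) du + (2*u*(10*u^2 - 82*u*v - 12*u - 1)) dv.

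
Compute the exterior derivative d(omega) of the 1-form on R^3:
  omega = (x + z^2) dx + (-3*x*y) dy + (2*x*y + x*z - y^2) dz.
d(omega) = (-3*y) dx ∧ dy + (2*y - z) dx ∧ dz + (2*x - 2*y) dy ∧ dz

For a 1-form omega = sum_i f_i dx_i, the exterior derivative is
  d(omega) = sum_{i < j} (∂f_j/∂x_i - ∂f_i/∂x_j) dx_i ∧ dx_j.
  coefficient of dx ∧ dy: ∂f_2/∂x - ∂f_1/∂y = ∂(-3*x*y)/∂x - ∂(x + z^2)/∂y = -3*y
  coefficient of dx ∧ dz: ∂f_3/∂x - ∂f_1/∂z = ∂(2*x*y + x*z - y^2)/∂x - ∂(x + z^2)/∂z = 2*y - z
  coefficient of dy ∧ dz: ∂f_3/∂y - ∂f_2/∂z = ∂(2*x*y + x*z - y^2)/∂y - ∂(-3*x*y)/∂z = 2*x - 2*y
Assembling: d(omega) = (-3*y) dx ∧ dy + (2*y - z) dx ∧ dz + (2*x - 2*y) dy ∧ dz.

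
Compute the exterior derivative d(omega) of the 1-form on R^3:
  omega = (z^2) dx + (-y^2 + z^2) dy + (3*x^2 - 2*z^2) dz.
d(omega) = (6*x - 2*z) dx ∧ dz + (-2*z) dy ∧ dz

For a 1-form omega = sum_i f_i dx_i, the exterior derivative is
  d(omega) = sum_{i < j} (∂f_j/∂x_i - ∂f_i/∂x_j) dx_i ∧ dx_j.
  coefficient of dx ∧ dz: ∂f_3/∂x - ∂f_1/∂z = ∂(3*x^2 - 2*z^2)/∂x - ∂(z^2)/∂z = 6*x - 2*z
  coefficient of dy ∧ dz: ∂f_3/∂y - ∂f_2/∂z = ∂(3*x^2 - 2*z^2)/∂y - ∂(-y^2 + z^2)/∂z = -2*z
Assembling: d(omega) = (6*x - 2*z) dx ∧ dz + (-2*z) dy ∧ dz.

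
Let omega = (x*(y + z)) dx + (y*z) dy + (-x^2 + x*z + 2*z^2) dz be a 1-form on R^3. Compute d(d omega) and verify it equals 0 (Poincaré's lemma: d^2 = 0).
d(d omega) = 0

Step 1: d omega = sum_{i<j} (∂f_j/∂x_i - ∂f_i/∂x_j) dx_i ∧ dx_j:
  coeff of dx ∧ dy: -x
  coeff of dx ∧ dz: -3*x + z
  coeff of dy ∧ dz: -y
Step 2: Apply d again to each 2-form coefficient. The only possible 3-form in R^3 is dx ∧ dy ∧ dz, with coefficient
  ∂(coeff of dy∧dz)/∂x - ∂(coeff of dx∧dz)/∂y + ∂(coeff of dx∧dy)/∂z
  = ∂/∂x (-y) - ∂/∂y (-3*x + z) + ∂/∂z (-x).
Each of these terms simplifies to sums of mixed partials that cancel in pairs. The result is 0 (by equality of mixed partials for smooth functions — Schwarz / Clairaut).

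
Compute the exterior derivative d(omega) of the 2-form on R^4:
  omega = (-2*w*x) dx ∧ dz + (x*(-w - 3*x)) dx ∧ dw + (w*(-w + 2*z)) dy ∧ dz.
d(omega) = (-2*x) dx ∧ dz ∧ dw + (-2*w + 2*z) dy ∧ dz ∧ dw

For a 2-form omega = sum_{i<j} g_{ij} dx_i ∧ dx_j, the exterior derivative is
  d(omega) = sum_{i<j} d(g_{ij}) ∧ dx_i ∧ dx_j = sum_{i<j, k} (∂g_{ij}/∂x_k) dx_k ∧ dx_i ∧ dx_j.
Expand each term, using dx_k ∧ dx_i ∧ dx_j = sgn(permutation) dx_{(a)} ∧ dx_{(b)} ∧ dx_{(c)} with (a < b < c) sorted:
  d(-2*w*x) includes (∂/∂w)(-2*w*x) dw = (-2*x) dw, which multiplied by dx ∧ dz gives (-2*x) dx ∧ dz ∧ dw
  d(w*(-w + 2*z)) includes (∂/∂w)(w*(-w + 2*z)) dw = (-2*w + 2*z) dw, which multiplied by dy ∧ dz gives (-2*w + 2*z) dy ∧ dz ∧ dw
Collecting like 3-forms: d(omega) = (-2*x) dx ∧ dz ∧ dw + (-2*w + 2*z) dy ∧ dz ∧ dw.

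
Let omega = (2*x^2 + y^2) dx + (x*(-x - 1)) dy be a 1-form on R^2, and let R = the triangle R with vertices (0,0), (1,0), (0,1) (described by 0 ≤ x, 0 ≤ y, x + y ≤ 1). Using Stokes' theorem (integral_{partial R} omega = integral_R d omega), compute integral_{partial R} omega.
integral_(partial R) omega = -7/6

Stokes: integral_partial_R omega = integral_R d omega with d omega = (∂Q/∂x - ∂P/∂y) dx ∧ dy.
  ∂Q/∂x = -2*x - 1
  ∂P/∂y = 2*y
  integrand = ∂Q/∂x - ∂P/∂y = -2*x - 2*y - 1.
Integrating over R: integral_0^1 integral_0^{1-x} (-2*x - 2*y - 1) dy dx = -7/6.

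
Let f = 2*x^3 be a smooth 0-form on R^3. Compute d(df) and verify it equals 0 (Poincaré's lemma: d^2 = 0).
d(df) = 0

Step 1: df = sum_i (∂f/∂x_i) dx_i = (6*x^2) dx + (0) dy + (0) dz.
Step 2: Apply d again. Using the 1-form formula, the coefficient of dx ∧ dy in d(df) is ∂^2 f/∂x ∂y - ∂^2 f/∂y ∂x = (0) - (0) = 0 (equality of mixed partials for smooth f).
Similarly for dx ∧ dz and dy ∧ dz — all coefficients vanish. So d(df) = 0.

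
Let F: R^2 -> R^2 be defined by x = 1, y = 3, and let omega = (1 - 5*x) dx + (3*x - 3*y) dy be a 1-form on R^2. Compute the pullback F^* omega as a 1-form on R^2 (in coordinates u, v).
F^* omega = 0

Using F^*(f dg) = (f ∘ F) d(g ∘ F), substitute each coordinate x_i by F_i(u, v) in f_i, and replace dx_i by d F_i = (∂F_i/∂u) du + (∂F_i/∂v) dv.
  For the x component: f_1(F) = -4; d F_1 = (0) du + (0) dv
  For the y component: f_2(F) = -6; d F_2 = (0) du + (0) dv
Combining and collecting du, dv coefficients:
  coeff of du: 0
  coeff of dv: 0
F^* omega = 0.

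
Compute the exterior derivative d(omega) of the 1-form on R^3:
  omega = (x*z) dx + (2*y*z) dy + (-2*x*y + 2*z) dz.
d(omega) = (-x - 2*y) dx ∧ dz + (-2*x - 2*y) dy ∧ dz

For a 1-form omega = sum_i f_i dx_i, the exterior derivative is
  d(omega) = sum_{i < j} (∂f_j/∂x_i - ∂f_i/∂x_j) dx_i ∧ dx_j.
  coefficient of dx ∧ dz: ∂f_3/∂x - ∂f_1/∂z = ∂(-2*x*y + 2*z)/∂x - ∂(x*z)/∂z = -x - 2*y
  coefficient of dy ∧ dz: ∂f_3/∂y - ∂f_2/∂z = ∂(-2*x*y + 2*z)/∂y - ∂(2*y*z)/∂z = -2*x - 2*y
Assembling: d(omega) = (-x - 2*y) dx ∧ dz + (-2*x - 2*y) dy ∧ dz.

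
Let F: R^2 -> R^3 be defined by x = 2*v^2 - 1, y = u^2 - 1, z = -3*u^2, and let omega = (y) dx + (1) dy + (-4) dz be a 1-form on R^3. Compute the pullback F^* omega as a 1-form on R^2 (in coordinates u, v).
F^* omega = (26*u) du + (4*v*(u^2 - 1)) dv

Using F^*(f dg) = (f ∘ F) d(g ∘ F), substitute each coordinate x_i by F_i(u, v) in f_i, and replace dx_i by d F_i = (∂F_i/∂u) du + (∂F_i/∂v) dv.
  For the x component: f_1(F) = u^2 - 1; d F_1 = (0) du + (4*v) dv
  For the y component: f_2(F) = 1; d F_2 = (2*u) du + (0) dv
  For the z component: f_3(F) = -4; d F_3 = (-6*u) du + (0) dv
Combining and collecting du, dv coefficients:
  coeff of du: 26*u
  coeff of dv: 4*v*(u^2 - 1)
F^* omega = (26*u) du + (4*v*(u^2 - 1)) dv.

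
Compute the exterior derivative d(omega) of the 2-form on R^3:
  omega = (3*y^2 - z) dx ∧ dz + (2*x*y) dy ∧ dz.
d(omega) = (-4*y) dx ∧ dy ∧ dz

For a 2-form omega = sum_{i<j} g_{ij} dx_i ∧ dx_j, the exterior derivative is
  d(omega) = sum_{i<j} d(g_{ij}) ∧ dx_i ∧ dx_j = sum_{i<j, k} (∂g_{ij}/∂x_k) dx_k ∧ dx_i ∧ dx_j.
Expand each term, using dx_k ∧ dx_i ∧ dx_j = sgn(permutation) dx_{(a)} ∧ dx_{(b)} ∧ dx_{(c)} with (a < b < c) sorted:
  d(3*y^2 - z) includes (∂/∂y)(3*y^2 - z) dy = (6*y) dy, which multiplied by dx ∧ dz gives (-6*y) dx ∧ dy ∧ dz
  d(2*x*y) includes (∂/∂x)(2*x*y) dx = (2*y) dx, which multiplied by dy ∧ dz gives (2*y) dx ∧ dy ∧ dz
Collecting like 3-forms: d(omega) = (-4*y) dx ∧ dy ∧ dz.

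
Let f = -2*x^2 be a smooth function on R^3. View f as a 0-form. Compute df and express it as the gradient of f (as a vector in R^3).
df = (-4*x) dx + (0) dy + (0) dz; grad f = (-4*x, 0, 0)

For a 0-form f, d f = (∂f/∂x) dx + (∂f/∂y) dy + (∂f/∂z) dz. The components of the vector representation are exactly the entries of grad f in Cartesian coordinates:
  ∂f/∂x = -4*x
  ∂f/∂y = 0
  ∂f/∂z = 0.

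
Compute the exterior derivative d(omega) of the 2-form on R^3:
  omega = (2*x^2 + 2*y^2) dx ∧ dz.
d(omega) = (-4*y) dx ∧ dy ∧ dz

For a 2-form omega = sum_{i<j} g_{ij} dx_i ∧ dx_j, the exterior derivative is
  d(omega) = sum_{i<j} d(g_{ij}) ∧ dx_i ∧ dx_j = sum_{i<j, k} (∂g_{ij}/∂x_k) dx_k ∧ dx_i ∧ dx_j.
Expand each term, using dx_k ∧ dx_i ∧ dx_j = sgn(permutation) dx_{(a)} ∧ dx_{(b)} ∧ dx_{(c)} with (a < b < c) sorted:
  d(2*x^2 + 2*y^2) includes (∂/∂y)(2*x^2 + 2*y^2) dy = (4*y) dy, which multiplied by dx ∧ dz gives (-4*y) dx ∧ dy ∧ dz
Collecting like 3-forms: d(omega) = (-4*y) dx ∧ dy ∧ dz.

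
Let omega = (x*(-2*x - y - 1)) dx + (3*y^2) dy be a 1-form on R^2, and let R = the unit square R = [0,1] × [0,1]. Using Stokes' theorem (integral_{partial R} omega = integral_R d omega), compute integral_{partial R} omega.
integral_(partial R) omega = 1/2

Stokes: integral_partial_R omega = integral_R d omega with d omega = (∂Q/∂x - ∂P/∂y) dx ∧ dy.
  ∂Q/∂x = 0
  ∂P/∂y = -x
  integrand = ∂Q/∂x - ∂P/∂y = x.
Integrating over R: integral_0^1 integral_0^1 (x) dx dy = 1/2.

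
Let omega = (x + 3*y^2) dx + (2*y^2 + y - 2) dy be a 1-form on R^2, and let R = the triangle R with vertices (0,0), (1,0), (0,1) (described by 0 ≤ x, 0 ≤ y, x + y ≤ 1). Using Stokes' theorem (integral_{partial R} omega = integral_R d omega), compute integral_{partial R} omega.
integral_(partial R) omega = -1

Stokes: integral_partial_R omega = integral_R d omega with d omega = (∂Q/∂x - ∂P/∂y) dx ∧ dy.
  ∂Q/∂x = 0
  ∂P/∂y = 6*y
  integrand = ∂Q/∂x - ∂P/∂y = -6*y.
Integrating over R: integral_0^1 integral_0^{1-x} (-6*y) dy dx = -1.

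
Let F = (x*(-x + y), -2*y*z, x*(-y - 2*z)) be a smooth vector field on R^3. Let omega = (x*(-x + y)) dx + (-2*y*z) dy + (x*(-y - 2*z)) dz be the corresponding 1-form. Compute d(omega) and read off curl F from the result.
d(omega) = (-x + 2*y) dy ∧ dz + (y + 2*z) dz ∧ dx + (-x) dx ∧ dy; curl F = (-x + 2*y, y + 2*z, -x)

d omega = sum_{i<j} (∂f_j/∂x_i - ∂f_i/∂x_j) dx_i ∧ dx_j. Under the identification (dy ∧ dz, dz ∧ dx, dx ∧ dy) ↔ (e_x, e_y, e_z), the coefficients are exactly the components of curl F. Compute:
  ∂R/∂y - ∂Q/∂z = (-x) - (-2*y) = -x + 2*y
  ∂P/∂z - ∂R/∂x = (0) - (-y - 2*z) = y + 2*z
  ∂Q/∂x - ∂P/∂y = (0) - (x) = -x.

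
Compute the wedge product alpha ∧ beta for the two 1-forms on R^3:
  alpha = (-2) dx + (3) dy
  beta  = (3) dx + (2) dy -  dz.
alpha ∧ beta = (-13) dx ∧ dy + (2) dx ∧ dz + (-3) dy ∧ dz

Distribute the wedge, using dx_i ∧ dx_j = -dx_j ∧ dx_i and dx_i ∧ dx_i = 0. For each pair (i, j) with i < j, the coefficient of dx_i ∧ dx_j in alpha ∧ beta is (alpha_i * beta_j - alpha_j * beta_i). Collecting: alpha ∧ beta = (-13) dx ∧ dy + (2) dx ∧ dz + (-3) dy ∧ dz.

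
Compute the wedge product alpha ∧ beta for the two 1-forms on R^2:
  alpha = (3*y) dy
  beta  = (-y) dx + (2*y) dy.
alpha ∧ beta = (3*y^2) dx ∧ dy

Distribute the wedge, using dx_i ∧ dx_j = -dx_j ∧ dx_i and dx_i ∧ dx_i = 0. For each pair (i, j) with i < j, the coefficient of dx_i ∧ dx_j in alpha ∧ beta is (alpha_i * beta_j - alpha_j * beta_i). Collecting: alpha ∧ beta = (3*y^2) dx ∧ dy.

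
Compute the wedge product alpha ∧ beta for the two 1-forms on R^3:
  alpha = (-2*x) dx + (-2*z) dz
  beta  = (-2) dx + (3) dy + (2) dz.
alpha ∧ beta = (-6*x) dx ∧ dy + (-4*x - 4*z) dx ∧ dz + (6*z) dy ∧ dz

Distribute the wedge, using dx_i ∧ dx_j = -dx_j ∧ dx_i and dx_i ∧ dx_i = 0. For each pair (i, j) with i < j, the coefficient of dx_i ∧ dx_j in alpha ∧ beta is (alpha_i * beta_j - alpha_j * beta_i). Collecting: alpha ∧ beta = (-6*x) dx ∧ dy + (-4*x - 4*z) dx ∧ dz + (6*z) dy ∧ dz.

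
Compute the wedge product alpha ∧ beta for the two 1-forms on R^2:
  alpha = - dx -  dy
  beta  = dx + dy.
alpha ∧ beta = 0

Distribute the wedge, using dx_i ∧ dx_j = -dx_j ∧ dx_i and dx_i ∧ dx_i = 0. For each pair (i, j) with i < j, the coefficient of dx_i ∧ dx_j in alpha ∧ beta is (alpha_i * beta_j - alpha_j * beta_i). Collecting: alpha ∧ beta = 0.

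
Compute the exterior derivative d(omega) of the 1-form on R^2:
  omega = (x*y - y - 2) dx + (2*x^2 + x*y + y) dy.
d(omega) = (3*x + y + 1) dx ∧ dy

For a 1-form omega = sum_i f_i dx_i, the exterior derivative is
  d(omega) = sum_{i < j} (∂f_j/∂x_i - ∂f_i/∂x_j) dx_i ∧ dx_j.
  coefficient of dx ∧ dy: ∂f_2/∂x - ∂f_1/∂y = ∂(2*x^2 + x*y + y)/∂x - ∂(x*y - y - 2)/∂y = 3*x + y + 1
Assembling: d(omega) = (3*x + y + 1) dx ∧ dy.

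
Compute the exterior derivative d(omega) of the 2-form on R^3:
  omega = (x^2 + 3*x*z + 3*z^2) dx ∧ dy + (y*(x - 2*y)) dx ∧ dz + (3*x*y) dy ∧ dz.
d(omega) = (2*x + 7*y + 6*z) dx ∧ dy ∧ dz

For a 2-form omega = sum_{i<j} g_{ij} dx_i ∧ dx_j, the exterior derivative is
  d(omega) = sum_{i<j} d(g_{ij}) ∧ dx_i ∧ dx_j = sum_{i<j, k} (∂g_{ij}/∂x_k) dx_k ∧ dx_i ∧ dx_j.
Expand each term, using dx_k ∧ dx_i ∧ dx_j = sgn(permutation) dx_{(a)} ∧ dx_{(b)} ∧ dx_{(c)} with (a < b < c) sorted:
  d(x^2 + 3*x*z + 3*z^2) includes (∂/∂z)(x^2 + 3*x*z + 3*z^2) dz = (3*x + 6*z) dz, which multiplied by dx ∧ dy gives (3*x + 6*z) dx ∧ dy ∧ dz
  d(y*(x - 2*y)) includes (∂/∂y)(y*(x - 2*y)) dy = (x - 4*y) dy, which multiplied by dx ∧ dz gives (-x + 4*y) dx ∧ dy ∧ dz
  d(3*x*y) includes (∂/∂x)(3*x*y) dx = (3*y) dx, which multiplied by dy ∧ dz gives (3*y) dx ∧ dy ∧ dz
Collecting like 3-forms: d(omega) = (2*x + 7*y + 6*z) dx ∧ dy ∧ dz.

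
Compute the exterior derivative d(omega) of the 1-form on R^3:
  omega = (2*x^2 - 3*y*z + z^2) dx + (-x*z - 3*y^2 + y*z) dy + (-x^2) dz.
d(omega) = (2*z) dx ∧ dy + (-2*x + 3*y - 2*z) dx ∧ dz + (x - y) dy ∧ dz

For a 1-form omega = sum_i f_i dx_i, the exterior derivative is
  d(omega) = sum_{i < j} (∂f_j/∂x_i - ∂f_i/∂x_j) dx_i ∧ dx_j.
  coefficient of dx ∧ dy: ∂f_2/∂x - ∂f_1/∂y = ∂(-x*z - 3*y^2 + y*z)/∂x - ∂(2*x^2 - 3*y*z + z^2)/∂y = 2*z
  coefficient of dx ∧ dz: ∂f_3/∂x - ∂f_1/∂z = ∂(-x^2)/∂x - ∂(2*x^2 - 3*y*z + z^2)/∂z = -2*x + 3*y - 2*z
  coefficient of dy ∧ dz: ∂f_3/∂y - ∂f_2/∂z = ∂(-x^2)/∂y - ∂(-x*z - 3*y^2 + y*z)/∂z = x - y
Assembling: d(omega) = (2*z) dx ∧ dy + (-2*x + 3*y - 2*z) dx ∧ dz + (x - y) dy ∧ dz.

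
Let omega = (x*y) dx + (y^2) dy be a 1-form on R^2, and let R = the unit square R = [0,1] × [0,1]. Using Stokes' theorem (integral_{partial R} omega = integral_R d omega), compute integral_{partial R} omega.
integral_(partial R) omega = -1/2

Stokes: integral_partial_R omega = integral_R d omega with d omega = (∂Q/∂x - ∂P/∂y) dx ∧ dy.
  ∂Q/∂x = 0
  ∂P/∂y = x
  integrand = ∂Q/∂x - ∂P/∂y = -x.
Integrating over R: integral_0^1 integral_0^1 (-x) dx dy = -1/2.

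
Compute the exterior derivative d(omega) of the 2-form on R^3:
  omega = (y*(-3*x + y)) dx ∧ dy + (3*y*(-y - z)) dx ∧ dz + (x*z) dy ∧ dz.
d(omega) = (6*y + 4*z) dx ∧ dy ∧ dz

For a 2-form omega = sum_{i<j} g_{ij} dx_i ∧ dx_j, the exterior derivative is
  d(omega) = sum_{i<j} d(g_{ij}) ∧ dx_i ∧ dx_j = sum_{i<j, k} (∂g_{ij}/∂x_k) dx_k ∧ dx_i ∧ dx_j.
Expand each term, using dx_k ∧ dx_i ∧ dx_j = sgn(permutation) dx_{(a)} ∧ dx_{(b)} ∧ dx_{(c)} with (a < b < c) sorted:
  d(3*y*(-y - z)) includes (∂/∂y)(3*y*(-y - z)) dy = (-6*y - 3*z) dy, which multiplied by dx ∧ dz gives (6*y + 3*z) dx ∧ dy ∧ dz
  d(x*z) includes (∂/∂x)(x*z) dx = (z) dx, which multiplied by dy ∧ dz gives (z) dx ∧ dy ∧ dz
Collecting like 3-forms: d(omega) = (6*y + 4*z) dx ∧ dy ∧ dz.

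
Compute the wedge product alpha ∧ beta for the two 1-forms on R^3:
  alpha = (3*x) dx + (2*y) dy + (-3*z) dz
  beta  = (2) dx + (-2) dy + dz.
alpha ∧ beta = (-6*x - 4*y) dx ∧ dy + (3*x + 6*z) dx ∧ dz + (2*y - 6*z) dy ∧ dz

Distribute the wedge, using dx_i ∧ dx_j = -dx_j ∧ dx_i and dx_i ∧ dx_i = 0. For each pair (i, j) with i < j, the coefficient of dx_i ∧ dx_j in alpha ∧ beta is (alpha_i * beta_j - alpha_j * beta_i). Collecting: alpha ∧ beta = (-6*x - 4*y) dx ∧ dy + (3*x + 6*z) dx ∧ dz + (2*y - 6*z) dy ∧ dz.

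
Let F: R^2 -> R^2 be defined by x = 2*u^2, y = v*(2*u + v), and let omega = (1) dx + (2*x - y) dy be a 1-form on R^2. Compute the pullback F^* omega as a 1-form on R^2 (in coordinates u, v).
F^* omega = (8*u^2*v - 4*u*v^2 + 4*u - 2*v^3) du + (8*u^3 + 4*u^2*v - 6*u*v^2 - 2*v^3) dv

Using F^*(f dg) = (f ∘ F) d(g ∘ F), substitute each coordinate x_i by F_i(u, v) in f_i, and replace dx_i by d F_i = (∂F_i/∂u) du + (∂F_i/∂v) dv.
  For the x component: f_1(F) = 1; d F_1 = (4*u) du + (0) dv
  For the y component: f_2(F) = 4*u^2 - 2*u*v - v^2; d F_2 = (2*v) du + (2*u + 2*v) dv
Combining and collecting du, dv coefficients:
  coeff of du: 8*u^2*v - 4*u*v^2 + 4*u - 2*v^3
  coeff of dv: 8*u^3 + 4*u^2*v - 6*u*v^2 - 2*v^3
F^* omega = (8*u^2*v - 4*u*v^2 + 4*u - 2*v^3) du + (8*u^3 + 4*u^2*v - 6*u*v^2 - 2*v^3) dv.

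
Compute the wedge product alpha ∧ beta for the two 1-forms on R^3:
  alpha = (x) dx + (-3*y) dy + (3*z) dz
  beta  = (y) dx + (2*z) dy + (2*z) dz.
alpha ∧ beta = (2*x*z + 3*y^2) dx ∧ dy + (z*(2*x - 3*y)) dx ∧ dz + (-6*z*(y + z)) dy ∧ dz

Distribute the wedge, using dx_i ∧ dx_j = -dx_j ∧ dx_i and dx_i ∧ dx_i = 0. For each pair (i, j) with i < j, the coefficient of dx_i ∧ dx_j in alpha ∧ beta is (alpha_i * beta_j - alpha_j * beta_i). Collecting: alpha ∧ beta = (2*x*z + 3*y^2) dx ∧ dy + (z*(2*x - 3*y)) dx ∧ dz + (-6*z*(y + z)) dy ∧ dz.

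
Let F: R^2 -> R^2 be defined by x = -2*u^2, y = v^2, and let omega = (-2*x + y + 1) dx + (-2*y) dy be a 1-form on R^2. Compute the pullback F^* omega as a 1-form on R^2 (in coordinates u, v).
F^* omega = (4*u*(-4*u^2 - v^2 - 1)) du + (-4*v^3) dv

Using F^*(f dg) = (f ∘ F) d(g ∘ F), substitute each coordinate x_i by F_i(u, v) in f_i, and replace dx_i by d F_i = (∂F_i/∂u) du + (∂F_i/∂v) dv.
  For the x component: f_1(F) = 4*u^2 + v^2 + 1; d F_1 = (-4*u) du + (0) dv
  For the y component: f_2(F) = -2*v^2; d F_2 = (0) du + (2*v) dv
Combining and collecting du, dv coefficients:
  coeff of du: 4*u*(-4*u^2 - v^2 - 1)
  coeff of dv: -4*v^3
F^* omega = (4*u*(-4*u^2 - v^2 - 1)) du + (-4*v^3) dv.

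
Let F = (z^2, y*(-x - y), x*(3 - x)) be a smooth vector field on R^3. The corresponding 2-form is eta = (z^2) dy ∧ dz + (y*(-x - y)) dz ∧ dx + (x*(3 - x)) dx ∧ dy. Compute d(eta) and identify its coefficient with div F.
d(eta) = (-x - 2*y) dx ∧ dy ∧ dz; div F = -x - 2*y

For a 2-form in R^3 of the form above, applying d gives a 3-form with coefficient ∂P/∂x + ∂Q/∂y + ∂R/∂z:
  ∂P/∂x = 0
  ∂Q/∂y = -x - 2*y
  ∂R/∂z = 0
Sum = -x - 2*y, which is exactly div F.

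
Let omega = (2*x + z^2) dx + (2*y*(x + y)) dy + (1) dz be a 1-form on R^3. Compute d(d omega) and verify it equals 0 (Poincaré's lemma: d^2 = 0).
d(d omega) = 0

Step 1: d omega = sum_{i<j} (∂f_j/∂x_i - ∂f_i/∂x_j) dx_i ∧ dx_j:
  coeff of dx ∧ dy: 2*y
  coeff of dx ∧ dz: -2*z
  coeff of dy ∧ dz: 0
Step 2: Apply d again to each 2-form coefficient. The only possible 3-form in R^3 is dx ∧ dy ∧ dz, with coefficient
  ∂(coeff of dy∧dz)/∂x - ∂(coeff of dx∧dz)/∂y + ∂(coeff of dx∧dy)/∂z
  = ∂/∂x (0) - ∂/∂y (-2*z) + ∂/∂z (2*y).
Each of these terms simplifies to sums of mixed partials that cancel in pairs. The result is 0 (by equality of mixed partials for smooth functions — Schwarz / Clairaut).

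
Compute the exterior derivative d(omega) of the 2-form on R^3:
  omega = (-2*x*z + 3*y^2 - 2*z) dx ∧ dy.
d(omega) = (-2*x - 2) dx ∧ dy ∧ dz

For a 2-form omega = sum_{i<j} g_{ij} dx_i ∧ dx_j, the exterior derivative is
  d(omega) = sum_{i<j} d(g_{ij}) ∧ dx_i ∧ dx_j = sum_{i<j, k} (∂g_{ij}/∂x_k) dx_k ∧ dx_i ∧ dx_j.
Expand each term, using dx_k ∧ dx_i ∧ dx_j = sgn(permutation) dx_{(a)} ∧ dx_{(b)} ∧ dx_{(c)} with (a < b < c) sorted:
  d(-2*x*z + 3*y^2 - 2*z) includes (∂/∂z)(-2*x*z + 3*y^2 - 2*z) dz = (-2*x - 2) dz, which multiplied by dx ∧ dy gives (-2*x - 2) dx ∧ dy ∧ dz
Collecting like 3-forms: d(omega) = (-2*x - 2) dx ∧ dy ∧ dz.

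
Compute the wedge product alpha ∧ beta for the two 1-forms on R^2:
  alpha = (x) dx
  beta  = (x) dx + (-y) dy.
alpha ∧ beta = (-x*y) dx ∧ dy

Distribute the wedge, using dx_i ∧ dx_j = -dx_j ∧ dx_i and dx_i ∧ dx_i = 0. For each pair (i, j) with i < j, the coefficient of dx_i ∧ dx_j in alpha ∧ beta is (alpha_i * beta_j - alpha_j * beta_i). Collecting: alpha ∧ beta = (-x*y) dx ∧ dy.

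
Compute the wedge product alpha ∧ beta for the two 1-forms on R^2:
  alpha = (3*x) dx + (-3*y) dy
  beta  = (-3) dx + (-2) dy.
alpha ∧ beta = (-6*x - 9*y) dx ∧ dy

Distribute the wedge, using dx_i ∧ dx_j = -dx_j ∧ dx_i and dx_i ∧ dx_i = 0. For each pair (i, j) with i < j, the coefficient of dx_i ∧ dx_j in alpha ∧ beta is (alpha_i * beta_j - alpha_j * beta_i). Collecting: alpha ∧ beta = (-6*x - 9*y) dx ∧ dy.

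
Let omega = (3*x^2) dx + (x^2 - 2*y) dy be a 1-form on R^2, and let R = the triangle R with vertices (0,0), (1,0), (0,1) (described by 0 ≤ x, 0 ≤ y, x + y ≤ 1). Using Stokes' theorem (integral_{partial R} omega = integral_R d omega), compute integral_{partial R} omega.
integral_(partial R) omega = 1/3

Stokes: integral_partial_R omega = integral_R d omega with d omega = (∂Q/∂x - ∂P/∂y) dx ∧ dy.
  ∂Q/∂x = 2*x
  ∂P/∂y = 0
  integrand = ∂Q/∂x - ∂P/∂y = 2*x.
Integrating over R: integral_0^1 integral_0^{1-x} (2*x) dy dx = 1/3.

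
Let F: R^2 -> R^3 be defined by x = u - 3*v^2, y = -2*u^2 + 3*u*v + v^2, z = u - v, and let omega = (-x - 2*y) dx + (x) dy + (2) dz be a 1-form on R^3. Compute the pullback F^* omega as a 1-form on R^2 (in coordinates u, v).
F^* omega = (12*u*v^2 - 3*u*v - u - 9*v^3 + v^2 + 2) du + (-24*u^2*v + 3*u^2 + 27*u*v^2 + 8*u*v - 12*v^3 - 2) dv

Using F^*(f dg) = (f ∘ F) d(g ∘ F), substitute each coordinate x_i by F_i(u, v) in f_i, and replace dx_i by d F_i = (∂F_i/∂u) du + (∂F_i/∂v) dv.
  For the x component: f_1(F) = 4*u^2 - 6*u*v - u + v^2; d F_1 = (1) du + (-6*v) dv
  For the y component: f_2(F) = u - 3*v^2; d F_2 = (-4*u + 3*v) du + (3*u + 2*v) dv
  For the z component: f_3(F) = 2; d F_3 = (1) du + (-1) dv
Combining and collecting du, dv coefficients:
  coeff of du: 12*u*v^2 - 3*u*v - u - 9*v^3 + v^2 + 2
  coeff of dv: -24*u^2*v + 3*u^2 + 27*u*v^2 + 8*u*v - 12*v^3 - 2
F^* omega = (12*u*v^2 - 3*u*v - u - 9*v^3 + v^2 + 2) du + (-24*u^2*v + 3*u^2 + 27*u*v^2 + 8*u*v - 12*v^3 - 2) dv.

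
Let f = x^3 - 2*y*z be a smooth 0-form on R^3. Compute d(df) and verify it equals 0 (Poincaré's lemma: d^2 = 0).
d(df) = 0

Step 1: df = sum_i (∂f/∂x_i) dx_i = (3*x^2) dx + (-2*z) dy + (-2*y) dz.
Step 2: Apply d again. Using the 1-form formula, the coefficient of dx ∧ dy in d(df) is ∂^2 f/∂x ∂y - ∂^2 f/∂y ∂x = (0) - (0) = 0 (equality of mixed partials for smooth f).
Similarly for dx ∧ dz and dy ∧ dz — all coefficients vanish. So d(df) = 0.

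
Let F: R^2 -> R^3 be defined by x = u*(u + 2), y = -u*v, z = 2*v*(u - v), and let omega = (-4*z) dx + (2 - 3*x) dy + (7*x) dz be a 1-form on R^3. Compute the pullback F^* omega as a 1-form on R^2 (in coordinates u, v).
F^* omega = (v*(u^2 + 16*u*v + 18*u + 16*v - 2)) du + (u*(17*u^2 - 28*u*v + 34*u - 56*v - 2)) dv

Using F^*(f dg) = (f ∘ F) d(g ∘ F), substitute each coordinate x_i by F_i(u, v) in f_i, and replace dx_i by d F_i = (∂F_i/∂u) du + (∂F_i/∂v) dv.
  For the x component: f_1(F) = 8*v*(-u + v); d F_1 = (2*u + 2) du + (0) dv
  For the y component: f_2(F) = -3*u^2 - 6*u + 2; d F_2 = (-v) du + (-u) dv
  For the z component: f_3(F) = 7*u*(u + 2); d F_3 = (2*v) du + (2*u - 4*v) dv
Combining and collecting du, dv coefficients:
  coeff of du: v*(u^2 + 16*u*v + 18*u + 16*v - 2)
  coeff of dv: u*(17*u^2 - 28*u*v + 34*u - 56*v - 2)
F^* omega = (v*(u^2 + 16*u*v + 18*u + 16*v - 2)) du + (u*(17*u^2 - 28*u*v + 34*u - 56*v - 2)) dv.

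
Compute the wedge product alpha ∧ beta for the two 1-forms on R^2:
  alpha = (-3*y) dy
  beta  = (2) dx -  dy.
alpha ∧ beta = (6*y) dx ∧ dy

Distribute the wedge, using dx_i ∧ dx_j = -dx_j ∧ dx_i and dx_i ∧ dx_i = 0. For each pair (i, j) with i < j, the coefficient of dx_i ∧ dx_j in alpha ∧ beta is (alpha_i * beta_j - alpha_j * beta_i). Collecting: alpha ∧ beta = (6*y) dx ∧ dy.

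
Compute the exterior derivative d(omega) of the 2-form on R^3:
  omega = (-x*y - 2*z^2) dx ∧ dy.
d(omega) = (-4*z) dx ∧ dy ∧ dz

For a 2-form omega = sum_{i<j} g_{ij} dx_i ∧ dx_j, the exterior derivative is
  d(omega) = sum_{i<j} d(g_{ij}) ∧ dx_i ∧ dx_j = sum_{i<j, k} (∂g_{ij}/∂x_k) dx_k ∧ dx_i ∧ dx_j.
Expand each term, using dx_k ∧ dx_i ∧ dx_j = sgn(permutation) dx_{(a)} ∧ dx_{(b)} ∧ dx_{(c)} with (a < b < c) sorted:
  d(-x*y - 2*z^2) includes (∂/∂z)(-x*y - 2*z^2) dz = (-4*z) dz, which multiplied by dx ∧ dy gives (-4*z) dx ∧ dy ∧ dz
Collecting like 3-forms: d(omega) = (-4*z) dx ∧ dy ∧ dz.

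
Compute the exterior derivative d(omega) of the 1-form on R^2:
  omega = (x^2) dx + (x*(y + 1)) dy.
d(omega) = (y + 1) dx ∧ dy

For a 1-form omega = sum_i f_i dx_i, the exterior derivative is
  d(omega) = sum_{i < j} (∂f_j/∂x_i - ∂f_i/∂x_j) dx_i ∧ dx_j.
  coefficient of dx ∧ dy: ∂f_2/∂x - ∂f_1/∂y = ∂(x*(y + 1))/∂x - ∂(x^2)/∂y = y + 1
Assembling: d(omega) = (y + 1) dx ∧ dy.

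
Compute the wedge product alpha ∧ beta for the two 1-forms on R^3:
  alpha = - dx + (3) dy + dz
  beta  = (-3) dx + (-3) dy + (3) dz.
alpha ∧ beta = (12) dx ∧ dy + (12) dy ∧ dz

Distribute the wedge, using dx_i ∧ dx_j = -dx_j ∧ dx_i and dx_i ∧ dx_i = 0. For each pair (i, j) with i < j, the coefficient of dx_i ∧ dx_j in alpha ∧ beta is (alpha_i * beta_j - alpha_j * beta_i). Collecting: alpha ∧ beta = (12) dx ∧ dy + (12) dy ∧ dz.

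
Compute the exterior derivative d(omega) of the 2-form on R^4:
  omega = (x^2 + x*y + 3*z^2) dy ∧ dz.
d(omega) = (2*x + y) dx ∧ dy ∧ dz

For a 2-form omega = sum_{i<j} g_{ij} dx_i ∧ dx_j, the exterior derivative is
  d(omega) = sum_{i<j} d(g_{ij}) ∧ dx_i ∧ dx_j = sum_{i<j, k} (∂g_{ij}/∂x_k) dx_k ∧ dx_i ∧ dx_j.
Expand each term, using dx_k ∧ dx_i ∧ dx_j = sgn(permutation) dx_{(a)} ∧ dx_{(b)} ∧ dx_{(c)} with (a < b < c) sorted:
  d(x^2 + x*y + 3*z^2) includes (∂/∂x)(x^2 + x*y + 3*z^2) dx = (2*x + y) dx, which multiplied by dy ∧ dz gives (2*x + y) dx ∧ dy ∧ dz
Collecting like 3-forms: d(omega) = (2*x + y) dx ∧ dy ∧ dz.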